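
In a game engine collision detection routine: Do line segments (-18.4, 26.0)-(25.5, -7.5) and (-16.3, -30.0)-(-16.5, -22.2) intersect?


Cross products: d1=5.18, d2=-330.54, d3=-2388.05, d4=-2052.33
d1*d2 < 0 and d3*d4 < 0? no

No, they don't intersect


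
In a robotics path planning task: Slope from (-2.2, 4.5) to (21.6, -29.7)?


slope = (y2-y1)/(x2-x1) = ((-29.7)-4.5)/(21.6-(-2.2)) = (-34.2)/23.8 = -1.437

-1.437


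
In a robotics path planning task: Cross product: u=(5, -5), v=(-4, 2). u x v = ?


u x v = u_x*v_y - u_y*v_x = 5*2 - (-5)*(-4)
= 10 - 20 = -10

-10


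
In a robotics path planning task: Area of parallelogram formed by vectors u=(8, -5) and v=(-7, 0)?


|u x v| = |8*0 - (-5)*(-7)|
= |0 - 35| = 35

35


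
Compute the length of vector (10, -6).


|u| = sqrt(10^2 + (-6)^2) = sqrt(136) = 11.6619

11.6619


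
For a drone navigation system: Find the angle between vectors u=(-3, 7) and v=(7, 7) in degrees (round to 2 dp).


u.v = 28, |u| = sqrt(58) = 7.6158, |v| = sqrt(98) = 9.8995
cos(theta) = u.v/(|u||v|) = 28/sqrt(5684) = 0.371391
theta = acos(0.371391) = 68.2 degrees

68.2 degrees


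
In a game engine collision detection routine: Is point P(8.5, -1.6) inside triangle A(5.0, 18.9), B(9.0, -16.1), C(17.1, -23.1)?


Cross products: AB x AP = 40.5, BC x BP = 113.95, CA x CP = 101.05
All same sign? yes

Yes, inside


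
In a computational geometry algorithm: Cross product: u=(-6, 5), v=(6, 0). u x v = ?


u x v = u_x*v_y - u_y*v_x = (-6)*0 - 5*6
= 0 - 30 = -30

-30


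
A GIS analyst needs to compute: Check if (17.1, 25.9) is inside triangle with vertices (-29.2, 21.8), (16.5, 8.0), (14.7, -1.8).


Cross products: AB x AP = 826.31, BC x BP = -26.34, CA x CP = -1272.67
All same sign? no

No, outside


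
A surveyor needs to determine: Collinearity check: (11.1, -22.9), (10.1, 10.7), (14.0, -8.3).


Cross product: (10.1-11.1)*((-8.3)-(-22.9)) - (10.7-(-22.9))*(14-11.1)
= -112.04

No, not collinear


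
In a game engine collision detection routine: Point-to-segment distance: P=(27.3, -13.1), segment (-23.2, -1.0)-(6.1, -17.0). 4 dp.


Project P onto AB: t = 1 (clamped to [0,1])
Closest point on segment: (6.1, -17)
Distance: 21.5557

21.5557


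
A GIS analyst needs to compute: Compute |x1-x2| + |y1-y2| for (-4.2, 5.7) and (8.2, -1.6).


|(-4.2)-8.2| + |5.7-(-1.6)| = 12.4 + 7.3 = 19.7

19.7


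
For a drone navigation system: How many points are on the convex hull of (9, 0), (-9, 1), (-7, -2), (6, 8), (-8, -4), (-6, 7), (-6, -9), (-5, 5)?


Convex hull vertices (CCW): (-9, 1), (-8, -4), (-6, -9), (9, 0), (6, 8), (-6, 7)
Count = 6

6


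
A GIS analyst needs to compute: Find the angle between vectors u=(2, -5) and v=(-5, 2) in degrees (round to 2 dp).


u.v = -20, |u| = sqrt(29) = 5.3852, |v| = sqrt(29) = 5.3852
cos(theta) = u.v/(|u||v|) = -20/sqrt(841) = -0.689655
theta = acos(-0.689655) = 133.6 degrees

133.6 degrees


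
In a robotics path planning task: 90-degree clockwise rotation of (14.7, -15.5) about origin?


90° CW: (x,y) -> (y, -x)
(14.7,-15.5) -> (-15.5, -14.7)

(-15.5, -14.7)


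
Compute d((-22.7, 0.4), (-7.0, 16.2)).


dx=15.7, dy=15.8
d^2 = 15.7^2 + 15.8^2 = 496.13
d = sqrt(496.13) = 22.274

22.274


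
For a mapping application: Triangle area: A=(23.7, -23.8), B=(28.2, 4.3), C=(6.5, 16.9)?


Area = |x_A(y_B-y_C) + x_B(y_C-y_A) + x_C(y_A-y_B)|/2
= |(-298.62) + 1147.74 + (-182.65)|/2
= 666.47/2 = 333.235

333.235


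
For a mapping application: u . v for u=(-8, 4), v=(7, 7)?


u . v = u_x*v_x + u_y*v_y = (-8)*7 + 4*7
= (-56) + 28 = -28

-28


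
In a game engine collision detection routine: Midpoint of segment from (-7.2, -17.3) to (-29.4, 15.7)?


M = (((-7.2)+(-29.4))/2, ((-17.3)+15.7)/2)
= (-18.3, -0.8)

(-18.3, -0.8)


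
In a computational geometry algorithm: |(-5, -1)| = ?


|u| = sqrt((-5)^2 + (-1)^2) = sqrt(26) = 5.099

5.099


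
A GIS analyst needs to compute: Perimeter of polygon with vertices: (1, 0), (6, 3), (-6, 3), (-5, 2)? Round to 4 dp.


Sides: (1, 0)->(6, 3): sqrt(34) = 5.830952, (6, 3)->(-6, 3): sqrt(144) = 12, (-6, 3)->(-5, 2): sqrt(2) = 1.414214, (-5, 2)->(1, 0): sqrt(40) = 6.324555
Sum = 25.569721
Perimeter = 25.5697

25.5697


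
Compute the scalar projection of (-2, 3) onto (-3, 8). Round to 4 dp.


u.v = 30, |v| = sqrt(73) = 8.544
Scalar projection = u.v / |v| = 30 / sqrt(73) = 3.5112

3.5112


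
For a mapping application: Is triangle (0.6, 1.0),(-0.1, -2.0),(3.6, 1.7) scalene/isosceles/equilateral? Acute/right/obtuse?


Side lengths squared: AB^2=9.49, BC^2=27.38, CA^2=9.49
Sorted: [9.49, 9.49, 27.38]
By sides: Isosceles, By angles: Obtuse

Isosceles, Obtuse


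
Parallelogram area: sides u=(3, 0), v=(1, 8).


|u x v| = |3*8 - 0*1|
= |24 - 0| = 24

24


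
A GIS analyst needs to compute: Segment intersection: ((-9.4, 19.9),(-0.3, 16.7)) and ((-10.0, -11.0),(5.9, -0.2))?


Cross products: d1=484.83, d2=335.67, d3=-283.11, d4=-133.95
d1*d2 < 0 and d3*d4 < 0? no

No, they don't intersect


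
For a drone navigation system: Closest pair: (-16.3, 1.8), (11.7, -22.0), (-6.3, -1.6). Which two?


d(P0,P1) = 36.7483, d(P0,P2) = 10.5622, d(P1,P2) = 27.2059
Closest: P0 and P2

Closest pair: (-16.3, 1.8) and (-6.3, -1.6), distance = 10.5622


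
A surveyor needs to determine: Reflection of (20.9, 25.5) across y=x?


Reflection over y=x: (x,y) -> (y,x)
(20.9, 25.5) -> (25.5, 20.9)

(25.5, 20.9)


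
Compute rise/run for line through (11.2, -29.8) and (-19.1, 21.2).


slope = (y2-y1)/(x2-x1) = (21.2-(-29.8))/((-19.1)-11.2) = 51/(-30.3) = -1.6832

-1.6832


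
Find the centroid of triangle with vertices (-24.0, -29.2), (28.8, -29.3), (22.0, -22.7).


Centroid = ((x_A+x_B+x_C)/3, (y_A+y_B+y_C)/3)
= (((-24)+28.8+22)/3, ((-29.2)+(-29.3)+(-22.7))/3)
= (8.9333, -27.0667)

(8.9333, -27.0667)


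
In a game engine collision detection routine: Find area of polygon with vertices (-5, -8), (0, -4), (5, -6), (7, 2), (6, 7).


Shoelace sum: ((-5)*(-4) - 0*(-8)) + (0*(-6) - 5*(-4)) + (5*2 - 7*(-6)) + (7*7 - 6*2) + (6*(-8) - (-5)*7)
= 116
Area = |116|/2 = 58

58


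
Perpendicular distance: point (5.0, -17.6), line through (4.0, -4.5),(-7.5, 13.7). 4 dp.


|cross product| = 132.45
|line direction| = sqrt(463.49) = 21.5288
Distance = 132.45/sqrt(463.49) = 6.1522

6.1522


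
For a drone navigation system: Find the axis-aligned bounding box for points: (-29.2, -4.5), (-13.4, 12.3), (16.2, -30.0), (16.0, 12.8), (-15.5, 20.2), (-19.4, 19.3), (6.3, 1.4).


x range: [-29.2, 16.2]
y range: [-30, 20.2]
Bounding box: (-29.2,-30) to (16.2,20.2)

(-29.2,-30) to (16.2,20.2)


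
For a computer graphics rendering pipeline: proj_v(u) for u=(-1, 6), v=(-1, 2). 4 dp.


u.v = 13, |v| = sqrt(5) = 2.2361
Scalar projection = u.v / |v| = 13 / sqrt(5) = 5.8138

5.8138


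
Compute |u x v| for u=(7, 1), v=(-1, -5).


|u x v| = |7*(-5) - 1*(-1)|
= |(-35) - (-1)| = 34

34


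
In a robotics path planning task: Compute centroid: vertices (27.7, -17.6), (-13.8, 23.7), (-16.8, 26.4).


Centroid = ((x_A+x_B+x_C)/3, (y_A+y_B+y_C)/3)
= ((27.7+(-13.8)+(-16.8))/3, ((-17.6)+23.7+26.4)/3)
= (-0.9667, 10.8333)

(-0.9667, 10.8333)


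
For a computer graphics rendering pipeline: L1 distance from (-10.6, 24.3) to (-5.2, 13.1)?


|(-10.6)-(-5.2)| + |24.3-13.1| = 5.4 + 11.2 = 16.6

16.6


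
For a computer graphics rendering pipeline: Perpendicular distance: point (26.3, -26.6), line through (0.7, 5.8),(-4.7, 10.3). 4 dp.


|cross product| = 59.76
|line direction| = sqrt(49.41) = 7.0292
Distance = 59.76/sqrt(49.41) = 8.5016

8.5016


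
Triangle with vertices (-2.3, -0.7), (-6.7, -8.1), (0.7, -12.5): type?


Side lengths squared: AB^2=74.12, BC^2=74.12, CA^2=148.24
Sorted: [74.12, 74.12, 148.24]
By sides: Isosceles, By angles: Right

Isosceles, Right


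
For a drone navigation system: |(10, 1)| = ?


|u| = sqrt(10^2 + 1^2) = sqrt(101) = 10.0499

10.0499


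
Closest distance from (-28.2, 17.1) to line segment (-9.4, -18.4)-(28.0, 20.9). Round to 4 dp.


Project P onto AB: t = 0.2351 (clamped to [0,1])
Closest point on segment: (-0.6063, -9.1596)
Distance: 38.0917

38.0917


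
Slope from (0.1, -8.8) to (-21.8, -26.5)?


slope = (y2-y1)/(x2-x1) = ((-26.5)-(-8.8))/((-21.8)-0.1) = (-17.7)/(-21.9) = 0.8082

0.8082


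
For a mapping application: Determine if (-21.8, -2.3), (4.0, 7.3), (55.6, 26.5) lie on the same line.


Cross product: (4-(-21.8))*(26.5-(-2.3)) - (7.3-(-2.3))*(55.6-(-21.8))
= 0

Yes, collinear


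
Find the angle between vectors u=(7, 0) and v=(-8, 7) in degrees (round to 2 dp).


u.v = -56, |u| = sqrt(49) = 7, |v| = sqrt(113) = 10.6301
cos(theta) = u.v/(|u||v|) = -56/sqrt(5537) = -0.752577
theta = acos(-0.752577) = 138.81 degrees

138.81 degrees


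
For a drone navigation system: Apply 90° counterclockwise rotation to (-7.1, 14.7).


90° CCW: (x,y) -> (-y, x)
(-7.1,14.7) -> (-14.7, -7.1)

(-14.7, -7.1)


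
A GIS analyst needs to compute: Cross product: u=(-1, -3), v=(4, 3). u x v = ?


u x v = u_x*v_y - u_y*v_x = (-1)*3 - (-3)*4
= (-3) - (-12) = 9

9


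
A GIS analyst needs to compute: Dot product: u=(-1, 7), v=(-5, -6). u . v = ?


u . v = u_x*v_x + u_y*v_y = (-1)*(-5) + 7*(-6)
= 5 + (-42) = -37

-37


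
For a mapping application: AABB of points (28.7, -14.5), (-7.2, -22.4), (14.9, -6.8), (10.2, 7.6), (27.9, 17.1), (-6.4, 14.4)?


x range: [-7.2, 28.7]
y range: [-22.4, 17.1]
Bounding box: (-7.2,-22.4) to (28.7,17.1)

(-7.2,-22.4) to (28.7,17.1)


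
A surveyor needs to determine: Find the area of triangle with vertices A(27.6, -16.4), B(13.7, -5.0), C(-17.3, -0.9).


Area = |x_A(y_B-y_C) + x_B(y_C-y_A) + x_C(y_A-y_B)|/2
= |(-113.16) + 212.35 + 197.22|/2
= 296.41/2 = 148.205

148.205


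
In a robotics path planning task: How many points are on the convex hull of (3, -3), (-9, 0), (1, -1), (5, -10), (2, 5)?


Convex hull vertices (CCW): (-9, 0), (5, -10), (2, 5)
Count = 3

3


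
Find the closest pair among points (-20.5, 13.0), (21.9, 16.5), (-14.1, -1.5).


d(P0,P1) = 42.5442, d(P0,P2) = 15.8496, d(P1,P2) = 40.2492
Closest: P0 and P2

Closest pair: (-20.5, 13.0) and (-14.1, -1.5), distance = 15.8496


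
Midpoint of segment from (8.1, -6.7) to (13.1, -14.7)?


M = ((8.1+13.1)/2, ((-6.7)+(-14.7))/2)
= (10.6, -10.7)

(10.6, -10.7)


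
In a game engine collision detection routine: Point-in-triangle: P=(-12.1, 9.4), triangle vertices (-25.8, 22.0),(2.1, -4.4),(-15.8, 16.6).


Cross products: AB x AP = 10.14, BC x BP = 51.18, CA x CP = 52.02
All same sign? yes

Yes, inside


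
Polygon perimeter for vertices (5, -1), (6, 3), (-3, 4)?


Sides: (5, -1)->(6, 3): sqrt(17) = 4.123106, (6, 3)->(-3, 4): sqrt(82) = 9.055385, (-3, 4)->(5, -1): sqrt(89) = 9.433981
Sum = 22.612472
Perimeter = 22.6125

22.6125


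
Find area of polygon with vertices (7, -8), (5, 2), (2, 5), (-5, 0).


Shoelace sum: (7*2 - 5*(-8)) + (5*5 - 2*2) + (2*0 - (-5)*5) + ((-5)*(-8) - 7*0)
= 140
Area = |140|/2 = 70

70


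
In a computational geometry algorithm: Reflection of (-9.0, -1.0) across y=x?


Reflection over y=x: (x,y) -> (y,x)
(-9, -1) -> (-1, -9)

(-1, -9)


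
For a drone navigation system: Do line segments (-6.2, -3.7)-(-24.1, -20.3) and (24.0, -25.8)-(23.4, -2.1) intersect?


Cross products: d1=702.48, d2=1136.67, d3=896.91, d4=462.72
d1*d2 < 0 and d3*d4 < 0? no

No, they don't intersect


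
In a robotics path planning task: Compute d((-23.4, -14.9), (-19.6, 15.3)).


dx=3.8, dy=30.2
d^2 = 3.8^2 + 30.2^2 = 926.48
d = sqrt(926.48) = 30.4381

30.4381


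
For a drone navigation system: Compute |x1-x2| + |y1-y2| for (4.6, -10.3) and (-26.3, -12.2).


|4.6-(-26.3)| + |(-10.3)-(-12.2)| = 30.9 + 1.9 = 32.8

32.8


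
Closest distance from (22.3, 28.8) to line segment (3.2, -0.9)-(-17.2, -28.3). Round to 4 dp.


Project P onto AB: t = 0 (clamped to [0,1])
Closest point on segment: (3.2, -0.9)
Distance: 35.3115

35.3115


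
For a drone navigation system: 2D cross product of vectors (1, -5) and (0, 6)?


u x v = u_x*v_y - u_y*v_x = 1*6 - (-5)*0
= 6 - 0 = 6

6


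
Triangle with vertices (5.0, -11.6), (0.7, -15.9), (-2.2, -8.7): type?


Side lengths squared: AB^2=36.98, BC^2=60.25, CA^2=60.25
Sorted: [36.98, 60.25, 60.25]
By sides: Isosceles, By angles: Acute

Isosceles, Acute


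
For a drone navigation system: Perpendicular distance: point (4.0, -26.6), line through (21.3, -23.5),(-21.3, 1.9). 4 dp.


|cross product| = 571.48
|line direction| = sqrt(2459.92) = 49.5976
Distance = 571.48/sqrt(2459.92) = 11.5223

11.5223


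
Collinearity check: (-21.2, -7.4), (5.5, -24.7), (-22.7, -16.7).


Cross product: (5.5-(-21.2))*((-16.7)-(-7.4)) - ((-24.7)-(-7.4))*((-22.7)-(-21.2))
= -274.26

No, not collinear


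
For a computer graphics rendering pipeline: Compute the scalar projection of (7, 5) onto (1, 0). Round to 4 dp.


u.v = 7, |v| = sqrt(1) = 1
Scalar projection = u.v / |v| = 7 / sqrt(1) = 7

7


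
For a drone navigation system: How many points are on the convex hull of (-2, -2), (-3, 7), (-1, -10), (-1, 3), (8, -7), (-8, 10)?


Convex hull vertices (CCW): (-8, 10), (-1, -10), (8, -7), (-3, 7)
Count = 4

4


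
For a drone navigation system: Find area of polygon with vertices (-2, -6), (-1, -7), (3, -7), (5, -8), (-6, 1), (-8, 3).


Shoelace sum: ((-2)*(-7) - (-1)*(-6)) + ((-1)*(-7) - 3*(-7)) + (3*(-8) - 5*(-7)) + (5*1 - (-6)*(-8)) + ((-6)*3 - (-8)*1) + ((-8)*(-6) - (-2)*3)
= 48
Area = |48|/2 = 24

24


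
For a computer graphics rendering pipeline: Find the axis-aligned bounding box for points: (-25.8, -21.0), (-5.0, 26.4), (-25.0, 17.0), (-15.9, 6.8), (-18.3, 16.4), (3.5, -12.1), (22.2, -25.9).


x range: [-25.8, 22.2]
y range: [-25.9, 26.4]
Bounding box: (-25.8,-25.9) to (22.2,26.4)

(-25.8,-25.9) to (22.2,26.4)


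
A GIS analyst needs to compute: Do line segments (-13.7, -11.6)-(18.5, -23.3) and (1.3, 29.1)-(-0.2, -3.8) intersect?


Cross products: d1=-432.45, d2=644.48, d3=1486.04, d4=409.11
d1*d2 < 0 and d3*d4 < 0? no

No, they don't intersect


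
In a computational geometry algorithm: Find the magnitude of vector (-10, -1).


|u| = sqrt((-10)^2 + (-1)^2) = sqrt(101) = 10.0499

10.0499


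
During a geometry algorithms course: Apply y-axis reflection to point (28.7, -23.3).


Reflection over y-axis: (x,y) -> (-x,y)
(28.7, -23.3) -> (-28.7, -23.3)

(-28.7, -23.3)


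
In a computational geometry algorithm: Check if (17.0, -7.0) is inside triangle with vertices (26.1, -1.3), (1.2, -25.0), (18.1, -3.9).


Cross products: AB x AP = -73.74, BC x BP = -29.18, CA x CP = -21.94
All same sign? yes

Yes, inside


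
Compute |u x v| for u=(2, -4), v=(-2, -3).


|u x v| = |2*(-3) - (-4)*(-2)|
= |(-6) - 8| = 14

14


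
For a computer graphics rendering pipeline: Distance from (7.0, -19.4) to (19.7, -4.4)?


dx=12.7, dy=15
d^2 = 12.7^2 + 15^2 = 386.29
d = sqrt(386.29) = 19.6543

19.6543


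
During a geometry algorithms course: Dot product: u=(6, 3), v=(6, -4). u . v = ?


u . v = u_x*v_x + u_y*v_y = 6*6 + 3*(-4)
= 36 + (-12) = 24

24


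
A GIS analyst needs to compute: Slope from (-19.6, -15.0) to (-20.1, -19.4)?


slope = (y2-y1)/(x2-x1) = ((-19.4)-(-15))/((-20.1)-(-19.6)) = (-4.4)/(-0.5) = 8.8

8.8


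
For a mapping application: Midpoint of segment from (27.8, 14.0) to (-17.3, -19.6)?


M = ((27.8+(-17.3))/2, (14+(-19.6))/2)
= (5.25, -2.8)

(5.25, -2.8)


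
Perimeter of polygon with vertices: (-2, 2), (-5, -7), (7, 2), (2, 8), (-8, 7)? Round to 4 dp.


Sides: (-2, 2)->(-5, -7): sqrt(90) = 9.486833, (-5, -7)->(7, 2): sqrt(225) = 15, (7, 2)->(2, 8): sqrt(61) = 7.81025, (2, 8)->(-8, 7): sqrt(101) = 10.049876, (-8, 7)->(-2, 2): sqrt(61) = 7.81025
Sum = 50.157209
Perimeter = 50.1572

50.1572


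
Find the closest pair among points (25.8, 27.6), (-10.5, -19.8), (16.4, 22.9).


d(P0,P1) = 59.703, d(P0,P2) = 10.5095, d(P1,P2) = 50.4668
Closest: P0 and P2

Closest pair: (25.8, 27.6) and (16.4, 22.9), distance = 10.5095


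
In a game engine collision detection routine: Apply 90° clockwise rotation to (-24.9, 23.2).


90° CW: (x,y) -> (y, -x)
(-24.9,23.2) -> (23.2, 24.9)

(23.2, 24.9)


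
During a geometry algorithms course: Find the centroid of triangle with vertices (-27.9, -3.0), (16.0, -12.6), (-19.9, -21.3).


Centroid = ((x_A+x_B+x_C)/3, (y_A+y_B+y_C)/3)
= (((-27.9)+16+(-19.9))/3, ((-3)+(-12.6)+(-21.3))/3)
= (-10.6, -12.3)

(-10.6, -12.3)


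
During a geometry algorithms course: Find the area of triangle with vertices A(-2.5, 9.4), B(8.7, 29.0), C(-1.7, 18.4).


Area = |x_A(y_B-y_C) + x_B(y_C-y_A) + x_C(y_A-y_B)|/2
= |(-26.5) + 78.3 + 33.32|/2
= 85.12/2 = 42.56

42.56


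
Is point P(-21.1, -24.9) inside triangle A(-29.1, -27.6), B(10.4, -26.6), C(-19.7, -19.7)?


Cross products: AB x AP = 98.65, BC x BP = 166.18, CA x CP = 37.82
All same sign? yes

Yes, inside


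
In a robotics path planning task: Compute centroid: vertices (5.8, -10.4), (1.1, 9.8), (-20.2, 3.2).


Centroid = ((x_A+x_B+x_C)/3, (y_A+y_B+y_C)/3)
= ((5.8+1.1+(-20.2))/3, ((-10.4)+9.8+3.2)/3)
= (-4.4333, 0.8667)

(-4.4333, 0.8667)


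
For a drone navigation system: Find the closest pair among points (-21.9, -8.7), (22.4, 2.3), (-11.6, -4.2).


d(P0,P1) = 45.6453, d(P0,P2) = 11.2401, d(P1,P2) = 34.6157
Closest: P0 and P2

Closest pair: (-21.9, -8.7) and (-11.6, -4.2), distance = 11.2401


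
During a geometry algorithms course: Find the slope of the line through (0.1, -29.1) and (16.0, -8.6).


slope = (y2-y1)/(x2-x1) = ((-8.6)-(-29.1))/(16-0.1) = 20.5/15.9 = 1.2893

1.2893


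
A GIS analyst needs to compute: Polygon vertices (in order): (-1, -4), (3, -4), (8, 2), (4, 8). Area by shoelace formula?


Shoelace sum: ((-1)*(-4) - 3*(-4)) + (3*2 - 8*(-4)) + (8*8 - 4*2) + (4*(-4) - (-1)*8)
= 102
Area = |102|/2 = 51

51


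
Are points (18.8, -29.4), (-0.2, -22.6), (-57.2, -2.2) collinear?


Cross product: ((-0.2)-18.8)*((-2.2)-(-29.4)) - ((-22.6)-(-29.4))*((-57.2)-18.8)
= 0

Yes, collinear


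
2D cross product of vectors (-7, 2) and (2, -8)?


u x v = u_x*v_y - u_y*v_x = (-7)*(-8) - 2*2
= 56 - 4 = 52

52


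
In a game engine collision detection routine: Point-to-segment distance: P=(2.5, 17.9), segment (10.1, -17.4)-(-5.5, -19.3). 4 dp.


Project P onto AB: t = 0.2085 (clamped to [0,1])
Closest point on segment: (6.8476, -17.7961)
Distance: 35.9599

35.9599


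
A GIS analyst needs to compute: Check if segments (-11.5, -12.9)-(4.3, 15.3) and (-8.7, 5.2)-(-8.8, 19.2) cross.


Cross products: d1=41.01, d2=-183.01, d3=207.02, d4=431.04
d1*d2 < 0 and d3*d4 < 0? no

No, they don't intersect


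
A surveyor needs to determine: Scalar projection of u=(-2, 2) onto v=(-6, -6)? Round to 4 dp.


u.v = 0, |v| = sqrt(72) = 8.4853
Scalar projection = u.v / |v| = 0 / sqrt(72) = 0

0


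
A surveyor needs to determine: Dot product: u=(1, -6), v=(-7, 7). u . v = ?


u . v = u_x*v_x + u_y*v_y = 1*(-7) + (-6)*7
= (-7) + (-42) = -49

-49


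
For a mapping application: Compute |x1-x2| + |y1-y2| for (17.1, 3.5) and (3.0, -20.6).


|17.1-3| + |3.5-(-20.6)| = 14.1 + 24.1 = 38.2

38.2


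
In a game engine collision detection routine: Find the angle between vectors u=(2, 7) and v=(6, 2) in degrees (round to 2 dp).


u.v = 26, |u| = sqrt(53) = 7.2801, |v| = sqrt(40) = 6.3246
cos(theta) = u.v/(|u||v|) = 26/sqrt(2120) = 0.564684
theta = acos(0.564684) = 55.62 degrees

55.62 degrees


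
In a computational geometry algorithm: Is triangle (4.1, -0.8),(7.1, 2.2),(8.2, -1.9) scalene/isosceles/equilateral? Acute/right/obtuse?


Side lengths squared: AB^2=18, BC^2=18.02, CA^2=18.02
Sorted: [18, 18.02, 18.02]
By sides: Isosceles, By angles: Acute

Isosceles, Acute


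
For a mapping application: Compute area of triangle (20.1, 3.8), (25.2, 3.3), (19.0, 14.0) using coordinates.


Area = |x_A(y_B-y_C) + x_B(y_C-y_A) + x_C(y_A-y_B)|/2
= |(-215.07) + 257.04 + 9.5|/2
= 51.47/2 = 25.735

25.735


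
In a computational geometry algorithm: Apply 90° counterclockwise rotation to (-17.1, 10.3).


90° CCW: (x,y) -> (-y, x)
(-17.1,10.3) -> (-10.3, -17.1)

(-10.3, -17.1)


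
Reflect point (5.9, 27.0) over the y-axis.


Reflection over y-axis: (x,y) -> (-x,y)
(5.9, 27) -> (-5.9, 27)

(-5.9, 27)


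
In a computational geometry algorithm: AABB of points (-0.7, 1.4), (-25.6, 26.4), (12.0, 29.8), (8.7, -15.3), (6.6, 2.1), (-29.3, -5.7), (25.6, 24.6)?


x range: [-29.3, 25.6]
y range: [-15.3, 29.8]
Bounding box: (-29.3,-15.3) to (25.6,29.8)

(-29.3,-15.3) to (25.6,29.8)


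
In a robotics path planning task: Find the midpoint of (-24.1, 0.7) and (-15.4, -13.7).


M = (((-24.1)+(-15.4))/2, (0.7+(-13.7))/2)
= (-19.75, -6.5)

(-19.75, -6.5)


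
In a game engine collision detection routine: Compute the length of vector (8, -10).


|u| = sqrt(8^2 + (-10)^2) = sqrt(164) = 12.8062

12.8062


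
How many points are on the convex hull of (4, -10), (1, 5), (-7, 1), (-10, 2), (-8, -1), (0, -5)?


Convex hull vertices (CCW): (-10, 2), (-8, -1), (4, -10), (1, 5)
Count = 4

4


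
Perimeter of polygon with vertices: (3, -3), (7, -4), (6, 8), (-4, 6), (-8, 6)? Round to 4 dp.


Sides: (3, -3)->(7, -4): sqrt(17) = 4.123106, (7, -4)->(6, 8): sqrt(145) = 12.041595, (6, 8)->(-4, 6): sqrt(104) = 10.198039, (-4, 6)->(-8, 6): sqrt(16) = 4, (-8, 6)->(3, -3): sqrt(202) = 14.21267
Sum = 44.57541
Perimeter = 44.5754

44.5754


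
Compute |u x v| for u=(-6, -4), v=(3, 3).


|u x v| = |(-6)*3 - (-4)*3|
= |(-18) - (-12)| = 6

6


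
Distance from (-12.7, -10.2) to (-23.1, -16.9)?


dx=-10.4, dy=-6.7
d^2 = (-10.4)^2 + (-6.7)^2 = 153.05
d = sqrt(153.05) = 12.3713

12.3713


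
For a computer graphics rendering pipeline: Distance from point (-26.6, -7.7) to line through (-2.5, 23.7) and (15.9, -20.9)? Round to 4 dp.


|cross product| = 1652.62
|line direction| = sqrt(2327.72) = 48.2465
Distance = 1652.62/sqrt(2327.72) = 34.2537

34.2537


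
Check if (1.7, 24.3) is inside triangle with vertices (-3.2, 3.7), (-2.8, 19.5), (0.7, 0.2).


Cross products: AB x AP = -69.18, BC x BP = 103.65, CA x CP = -97.49
All same sign? no

No, outside


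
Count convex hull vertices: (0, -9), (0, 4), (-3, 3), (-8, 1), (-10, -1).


Convex hull vertices (CCW): (-10, -1), (0, -9), (0, 4), (-3, 3), (-8, 1)
Count = 5

5


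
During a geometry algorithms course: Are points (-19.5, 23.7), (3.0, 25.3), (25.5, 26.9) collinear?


Cross product: (3-(-19.5))*(26.9-23.7) - (25.3-23.7)*(25.5-(-19.5))
= 0

Yes, collinear


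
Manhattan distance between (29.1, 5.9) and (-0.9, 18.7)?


|29.1-(-0.9)| + |5.9-18.7| = 30 + 12.8 = 42.8

42.8


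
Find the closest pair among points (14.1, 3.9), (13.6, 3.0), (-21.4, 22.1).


d(P0,P1) = 1.0296, d(P0,P2) = 39.8935, d(P1,P2) = 39.8724
Closest: P0 and P1

Closest pair: (14.1, 3.9) and (13.6, 3.0), distance = 1.0296


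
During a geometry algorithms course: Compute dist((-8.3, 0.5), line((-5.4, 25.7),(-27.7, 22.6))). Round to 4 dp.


|cross product| = 552.97
|line direction| = sqrt(506.9) = 22.5144
Distance = 552.97/sqrt(506.9) = 24.5607

24.5607


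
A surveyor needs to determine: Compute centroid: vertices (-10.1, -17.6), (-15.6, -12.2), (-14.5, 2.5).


Centroid = ((x_A+x_B+x_C)/3, (y_A+y_B+y_C)/3)
= (((-10.1)+(-15.6)+(-14.5))/3, ((-17.6)+(-12.2)+2.5)/3)
= (-13.4, -9.1)

(-13.4, -9.1)


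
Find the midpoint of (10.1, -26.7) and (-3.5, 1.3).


M = ((10.1+(-3.5))/2, ((-26.7)+1.3)/2)
= (3.3, -12.7)

(3.3, -12.7)


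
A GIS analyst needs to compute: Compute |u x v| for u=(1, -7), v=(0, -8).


|u x v| = |1*(-8) - (-7)*0|
= |(-8) - 0| = 8

8


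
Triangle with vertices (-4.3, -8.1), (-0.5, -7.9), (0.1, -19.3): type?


Side lengths squared: AB^2=14.48, BC^2=130.32, CA^2=144.8
Sorted: [14.48, 130.32, 144.8]
By sides: Scalene, By angles: Right

Scalene, Right


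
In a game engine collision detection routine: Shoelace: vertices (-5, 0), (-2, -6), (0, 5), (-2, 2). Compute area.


Shoelace sum: ((-5)*(-6) - (-2)*0) + ((-2)*5 - 0*(-6)) + (0*2 - (-2)*5) + ((-2)*0 - (-5)*2)
= 40
Area = |40|/2 = 20

20


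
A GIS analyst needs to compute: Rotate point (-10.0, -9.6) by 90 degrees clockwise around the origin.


90° CW: (x,y) -> (y, -x)
(-10,-9.6) -> (-9.6, 10)

(-9.6, 10)


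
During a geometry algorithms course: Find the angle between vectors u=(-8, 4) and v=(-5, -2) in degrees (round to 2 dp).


u.v = 32, |u| = sqrt(80) = 8.9443, |v| = sqrt(29) = 5.3852
cos(theta) = u.v/(|u||v|) = 32/sqrt(2320) = 0.664364
theta = acos(0.664364) = 48.37 degrees

48.37 degrees


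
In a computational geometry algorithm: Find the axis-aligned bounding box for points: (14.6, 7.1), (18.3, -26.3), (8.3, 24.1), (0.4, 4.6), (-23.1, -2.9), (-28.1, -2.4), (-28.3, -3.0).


x range: [-28.3, 18.3]
y range: [-26.3, 24.1]
Bounding box: (-28.3,-26.3) to (18.3,24.1)

(-28.3,-26.3) to (18.3,24.1)


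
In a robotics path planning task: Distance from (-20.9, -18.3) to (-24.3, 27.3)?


dx=-3.4, dy=45.6
d^2 = (-3.4)^2 + 45.6^2 = 2090.92
d = sqrt(2090.92) = 45.7266

45.7266


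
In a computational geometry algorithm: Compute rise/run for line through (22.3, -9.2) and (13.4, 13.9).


slope = (y2-y1)/(x2-x1) = (13.9-(-9.2))/(13.4-22.3) = 23.1/(-8.9) = -2.5955

-2.5955


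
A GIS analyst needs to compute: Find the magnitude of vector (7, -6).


|u| = sqrt(7^2 + (-6)^2) = sqrt(85) = 9.2195

9.2195


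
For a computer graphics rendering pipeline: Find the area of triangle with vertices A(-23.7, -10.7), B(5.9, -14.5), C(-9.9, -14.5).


Area = |x_A(y_B-y_C) + x_B(y_C-y_A) + x_C(y_A-y_B)|/2
= |0 + (-22.42) + (-37.62)|/2
= 60.04/2 = 30.02

30.02


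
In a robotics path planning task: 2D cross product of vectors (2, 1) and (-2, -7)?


u x v = u_x*v_y - u_y*v_x = 2*(-7) - 1*(-2)
= (-14) - (-2) = -12

-12


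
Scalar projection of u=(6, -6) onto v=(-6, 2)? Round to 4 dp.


u.v = -48, |v| = sqrt(40) = 6.3246
Scalar projection = u.v / |v| = -48 / sqrt(40) = -7.5895

-7.5895


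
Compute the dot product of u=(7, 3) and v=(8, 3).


u . v = u_x*v_x + u_y*v_y = 7*8 + 3*3
= 56 + 9 = 65

65


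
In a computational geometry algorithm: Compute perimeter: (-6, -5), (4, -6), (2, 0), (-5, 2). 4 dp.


Sides: (-6, -5)->(4, -6): sqrt(101) = 10.049876, (4, -6)->(2, 0): sqrt(40) = 6.324555, (2, 0)->(-5, 2): sqrt(53) = 7.28011, (-5, 2)->(-6, -5): sqrt(50) = 7.071068
Sum = 30.725609
Perimeter = 30.7256

30.7256


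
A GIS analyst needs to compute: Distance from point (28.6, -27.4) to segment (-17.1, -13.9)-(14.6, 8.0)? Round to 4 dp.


Project P onto AB: t = 0.7767 (clamped to [0,1])
Closest point on segment: (7.522, 3.1102)
Distance: 37.083

37.083


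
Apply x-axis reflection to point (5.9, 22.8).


Reflection over x-axis: (x,y) -> (x,-y)
(5.9, 22.8) -> (5.9, -22.8)

(5.9, -22.8)


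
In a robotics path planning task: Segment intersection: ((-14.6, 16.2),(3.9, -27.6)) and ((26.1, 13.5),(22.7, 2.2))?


Cross products: d1=-469.09, d2=-111.12, d3=1732.71, d4=1374.74
d1*d2 < 0 and d3*d4 < 0? no

No, they don't intersect


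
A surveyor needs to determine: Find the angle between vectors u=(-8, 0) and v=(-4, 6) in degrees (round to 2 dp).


u.v = 32, |u| = sqrt(64) = 8, |v| = sqrt(52) = 7.2111
cos(theta) = u.v/(|u||v|) = 32/sqrt(3328) = 0.5547
theta = acos(0.5547) = 56.31 degrees

56.31 degrees


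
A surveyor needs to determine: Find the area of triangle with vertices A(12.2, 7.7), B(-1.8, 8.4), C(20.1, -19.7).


Area = |x_A(y_B-y_C) + x_B(y_C-y_A) + x_C(y_A-y_B)|/2
= |342.82 + 49.32 + (-14.07)|/2
= 378.07/2 = 189.035

189.035


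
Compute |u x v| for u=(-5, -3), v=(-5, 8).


|u x v| = |(-5)*8 - (-3)*(-5)|
= |(-40) - 15| = 55

55


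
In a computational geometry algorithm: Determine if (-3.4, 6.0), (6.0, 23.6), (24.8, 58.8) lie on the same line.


Cross product: (6-(-3.4))*(58.8-6) - (23.6-6)*(24.8-(-3.4))
= 0

Yes, collinear


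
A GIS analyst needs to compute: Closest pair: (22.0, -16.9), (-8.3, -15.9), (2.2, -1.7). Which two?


d(P0,P1) = 30.3165, d(P0,P2) = 24.9616, d(P1,P2) = 17.6604
Closest: P1 and P2

Closest pair: (-8.3, -15.9) and (2.2, -1.7), distance = 17.6604


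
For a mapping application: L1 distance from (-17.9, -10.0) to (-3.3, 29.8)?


|(-17.9)-(-3.3)| + |(-10)-29.8| = 14.6 + 39.8 = 54.4

54.4


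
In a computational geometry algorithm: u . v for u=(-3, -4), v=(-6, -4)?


u . v = u_x*v_x + u_y*v_y = (-3)*(-6) + (-4)*(-4)
= 18 + 16 = 34

34


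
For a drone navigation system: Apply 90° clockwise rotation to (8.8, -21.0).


90° CW: (x,y) -> (y, -x)
(8.8,-21) -> (-21, -8.8)

(-21, -8.8)


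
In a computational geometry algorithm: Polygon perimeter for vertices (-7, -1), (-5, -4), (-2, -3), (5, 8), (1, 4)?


Sides: (-7, -1)->(-5, -4): sqrt(13) = 3.605551, (-5, -4)->(-2, -3): sqrt(10) = 3.162278, (-2, -3)->(5, 8): sqrt(170) = 13.038405, (5, 8)->(1, 4): sqrt(32) = 5.656854, (1, 4)->(-7, -1): sqrt(89) = 9.433981
Sum = 34.897069
Perimeter = 34.8971

34.8971


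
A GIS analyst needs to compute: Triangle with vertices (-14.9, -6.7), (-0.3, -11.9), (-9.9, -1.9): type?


Side lengths squared: AB^2=240.2, BC^2=192.16, CA^2=48.04
Sorted: [48.04, 192.16, 240.2]
By sides: Scalene, By angles: Right

Scalene, Right


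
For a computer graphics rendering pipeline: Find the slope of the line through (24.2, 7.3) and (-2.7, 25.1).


slope = (y2-y1)/(x2-x1) = (25.1-7.3)/((-2.7)-24.2) = 17.8/(-26.9) = -0.6617

-0.6617


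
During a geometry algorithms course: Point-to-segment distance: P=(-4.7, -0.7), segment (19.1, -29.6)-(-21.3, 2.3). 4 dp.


Project P onto AB: t = 0.7108 (clamped to [0,1])
Closest point on segment: (-9.6159, -6.9258)
Distance: 7.9326

7.9326


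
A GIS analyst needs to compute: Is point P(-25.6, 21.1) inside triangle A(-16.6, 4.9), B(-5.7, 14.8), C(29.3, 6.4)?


Cross products: AB x AP = 265.68, BC x BP = 53.34, CA x CP = -757.08
All same sign? no

No, outside


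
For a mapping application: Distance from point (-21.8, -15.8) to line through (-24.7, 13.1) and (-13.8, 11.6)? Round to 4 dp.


|cross product| = 310.66
|line direction| = sqrt(121.06) = 11.0027
Distance = 310.66/sqrt(121.06) = 28.2348

28.2348


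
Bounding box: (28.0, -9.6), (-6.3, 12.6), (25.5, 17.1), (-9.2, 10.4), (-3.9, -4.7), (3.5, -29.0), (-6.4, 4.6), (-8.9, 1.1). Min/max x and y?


x range: [-9.2, 28]
y range: [-29, 17.1]
Bounding box: (-9.2,-29) to (28,17.1)

(-9.2,-29) to (28,17.1)


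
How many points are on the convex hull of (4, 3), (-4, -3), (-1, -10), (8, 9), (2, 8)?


Convex hull vertices (CCW): (-4, -3), (-1, -10), (8, 9), (2, 8)
Count = 4

4


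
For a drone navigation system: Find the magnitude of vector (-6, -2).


|u| = sqrt((-6)^2 + (-2)^2) = sqrt(40) = 6.3246

6.3246


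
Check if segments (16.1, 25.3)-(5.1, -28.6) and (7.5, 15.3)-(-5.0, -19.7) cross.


Cross products: d1=176, d2=464.75, d3=-353.54, d4=-642.29
d1*d2 < 0 and d3*d4 < 0? no

No, they don't intersect


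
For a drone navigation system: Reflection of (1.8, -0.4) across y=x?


Reflection over y=x: (x,y) -> (y,x)
(1.8, -0.4) -> (-0.4, 1.8)

(-0.4, 1.8)


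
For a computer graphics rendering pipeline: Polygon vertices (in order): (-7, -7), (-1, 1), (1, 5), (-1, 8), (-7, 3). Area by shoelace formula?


Shoelace sum: ((-7)*1 - (-1)*(-7)) + ((-1)*5 - 1*1) + (1*8 - (-1)*5) + ((-1)*3 - (-7)*8) + ((-7)*(-7) - (-7)*3)
= 116
Area = |116|/2 = 58

58


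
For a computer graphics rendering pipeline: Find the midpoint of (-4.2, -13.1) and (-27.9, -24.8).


M = (((-4.2)+(-27.9))/2, ((-13.1)+(-24.8))/2)
= (-16.05, -18.95)

(-16.05, -18.95)


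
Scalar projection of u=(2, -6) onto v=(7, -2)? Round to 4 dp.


u.v = 26, |v| = sqrt(53) = 7.2801
Scalar projection = u.v / |v| = 26 / sqrt(53) = 3.5714

3.5714


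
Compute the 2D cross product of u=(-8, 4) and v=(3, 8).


u x v = u_x*v_y - u_y*v_x = (-8)*8 - 4*3
= (-64) - 12 = -76

-76


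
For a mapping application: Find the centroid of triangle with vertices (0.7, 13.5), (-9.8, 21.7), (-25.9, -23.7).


Centroid = ((x_A+x_B+x_C)/3, (y_A+y_B+y_C)/3)
= ((0.7+(-9.8)+(-25.9))/3, (13.5+21.7+(-23.7))/3)
= (-11.6667, 3.8333)

(-11.6667, 3.8333)


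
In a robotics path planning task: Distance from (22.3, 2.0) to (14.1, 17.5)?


dx=-8.2, dy=15.5
d^2 = (-8.2)^2 + 15.5^2 = 307.49
d = sqrt(307.49) = 17.5354

17.5354


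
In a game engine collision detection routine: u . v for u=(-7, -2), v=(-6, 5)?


u . v = u_x*v_x + u_y*v_y = (-7)*(-6) + (-2)*5
= 42 + (-10) = 32

32


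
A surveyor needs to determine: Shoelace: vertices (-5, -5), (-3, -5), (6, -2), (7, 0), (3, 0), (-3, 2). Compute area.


Shoelace sum: ((-5)*(-5) - (-3)*(-5)) + ((-3)*(-2) - 6*(-5)) + (6*0 - 7*(-2)) + (7*0 - 3*0) + (3*2 - (-3)*0) + ((-3)*(-5) - (-5)*2)
= 91
Area = |91|/2 = 45.5

45.5


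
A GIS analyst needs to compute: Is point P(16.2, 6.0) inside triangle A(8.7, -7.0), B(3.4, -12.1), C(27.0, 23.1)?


Cross products: AB x AP = -30.65, BC x BP = -23.4, CA x CP = -12.15
All same sign? yes

Yes, inside


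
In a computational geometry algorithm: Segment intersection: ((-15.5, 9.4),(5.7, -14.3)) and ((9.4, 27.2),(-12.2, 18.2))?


Cross products: d1=160.38, d2=863.1, d3=967.49, d4=264.77
d1*d2 < 0 and d3*d4 < 0? no

No, they don't intersect


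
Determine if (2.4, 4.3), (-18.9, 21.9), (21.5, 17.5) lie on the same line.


Cross product: ((-18.9)-2.4)*(17.5-4.3) - (21.9-4.3)*(21.5-2.4)
= -617.32

No, not collinear


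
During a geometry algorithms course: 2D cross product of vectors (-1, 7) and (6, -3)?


u x v = u_x*v_y - u_y*v_x = (-1)*(-3) - 7*6
= 3 - 42 = -39

-39


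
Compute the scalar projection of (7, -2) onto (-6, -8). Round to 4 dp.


u.v = -26, |v| = sqrt(100) = 10
Scalar projection = u.v / |v| = -26 / sqrt(100) = -2.6

-2.6


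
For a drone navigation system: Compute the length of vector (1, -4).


|u| = sqrt(1^2 + (-4)^2) = sqrt(17) = 4.1231

4.1231


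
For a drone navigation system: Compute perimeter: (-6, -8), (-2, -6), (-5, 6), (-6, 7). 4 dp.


Sides: (-6, -8)->(-2, -6): sqrt(20) = 4.472136, (-2, -6)->(-5, 6): sqrt(153) = 12.369317, (-5, 6)->(-6, 7): sqrt(2) = 1.414214, (-6, 7)->(-6, -8): sqrt(225) = 15
Sum = 33.255667
Perimeter = 33.2557

33.2557


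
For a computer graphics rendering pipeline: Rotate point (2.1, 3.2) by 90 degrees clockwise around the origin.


90° CW: (x,y) -> (y, -x)
(2.1,3.2) -> (3.2, -2.1)

(3.2, -2.1)


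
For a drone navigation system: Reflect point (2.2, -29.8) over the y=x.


Reflection over y=x: (x,y) -> (y,x)
(2.2, -29.8) -> (-29.8, 2.2)

(-29.8, 2.2)


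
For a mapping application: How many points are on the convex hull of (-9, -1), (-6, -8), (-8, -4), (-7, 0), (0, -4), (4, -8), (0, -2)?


Convex hull vertices (CCW): (-9, -1), (-8, -4), (-6, -8), (4, -8), (0, -2), (-7, 0)
Count = 6

6


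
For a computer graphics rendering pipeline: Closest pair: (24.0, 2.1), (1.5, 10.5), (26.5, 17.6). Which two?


d(P0,P1) = 24.0169, d(P0,P2) = 15.7003, d(P1,P2) = 25.9887
Closest: P0 and P2

Closest pair: (24.0, 2.1) and (26.5, 17.6), distance = 15.7003


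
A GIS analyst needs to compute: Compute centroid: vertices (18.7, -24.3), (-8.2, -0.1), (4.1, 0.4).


Centroid = ((x_A+x_B+x_C)/3, (y_A+y_B+y_C)/3)
= ((18.7+(-8.2)+4.1)/3, ((-24.3)+(-0.1)+0.4)/3)
= (4.8667, -8)

(4.8667, -8)


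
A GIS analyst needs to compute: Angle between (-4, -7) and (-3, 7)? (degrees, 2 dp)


u.v = -37, |u| = sqrt(65) = 8.0623, |v| = sqrt(58) = 7.6158
cos(theta) = u.v/(|u||v|) = -37/sqrt(3770) = -0.602603
theta = acos(-0.602603) = 127.06 degrees

127.06 degrees


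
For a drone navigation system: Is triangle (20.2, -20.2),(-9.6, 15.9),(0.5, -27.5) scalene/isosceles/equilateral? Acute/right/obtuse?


Side lengths squared: AB^2=2191.25, BC^2=1985.57, CA^2=441.38
Sorted: [441.38, 1985.57, 2191.25]
By sides: Scalene, By angles: Acute

Scalene, Acute


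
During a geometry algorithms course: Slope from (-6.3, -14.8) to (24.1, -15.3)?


slope = (y2-y1)/(x2-x1) = ((-15.3)-(-14.8))/(24.1-(-6.3)) = (-0.5)/30.4 = -0.0164

-0.0164


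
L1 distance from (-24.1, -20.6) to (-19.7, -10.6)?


|(-24.1)-(-19.7)| + |(-20.6)-(-10.6)| = 4.4 + 10 = 14.4

14.4


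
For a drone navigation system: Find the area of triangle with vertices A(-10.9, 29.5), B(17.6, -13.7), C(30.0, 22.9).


Area = |x_A(y_B-y_C) + x_B(y_C-y_A) + x_C(y_A-y_B)|/2
= |398.94 + (-116.16) + 1296|/2
= 1578.78/2 = 789.39

789.39


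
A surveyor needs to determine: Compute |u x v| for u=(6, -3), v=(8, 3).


|u x v| = |6*3 - (-3)*8|
= |18 - (-24)| = 42

42


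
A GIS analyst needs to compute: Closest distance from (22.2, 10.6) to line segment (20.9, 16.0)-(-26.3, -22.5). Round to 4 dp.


Project P onto AB: t = 0.0395 (clamped to [0,1])
Closest point on segment: (19.0357, 14.4793)
Distance: 5.0062

5.0062


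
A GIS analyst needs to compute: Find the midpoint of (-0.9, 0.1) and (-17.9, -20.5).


M = (((-0.9)+(-17.9))/2, (0.1+(-20.5))/2)
= (-9.4, -10.2)

(-9.4, -10.2)


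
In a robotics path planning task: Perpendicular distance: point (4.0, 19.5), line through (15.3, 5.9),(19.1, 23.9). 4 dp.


|cross product| = 255.08
|line direction| = sqrt(338.44) = 18.3967
Distance = 255.08/sqrt(338.44) = 13.8655

13.8655


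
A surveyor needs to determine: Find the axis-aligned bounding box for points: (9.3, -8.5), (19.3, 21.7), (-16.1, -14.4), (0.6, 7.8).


x range: [-16.1, 19.3]
y range: [-14.4, 21.7]
Bounding box: (-16.1,-14.4) to (19.3,21.7)

(-16.1,-14.4) to (19.3,21.7)


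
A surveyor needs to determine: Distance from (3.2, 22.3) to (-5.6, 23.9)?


dx=-8.8, dy=1.6
d^2 = (-8.8)^2 + 1.6^2 = 80
d = sqrt(80) = 8.9443

8.9443


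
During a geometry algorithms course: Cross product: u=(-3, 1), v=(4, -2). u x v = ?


u x v = u_x*v_y - u_y*v_x = (-3)*(-2) - 1*4
= 6 - 4 = 2

2


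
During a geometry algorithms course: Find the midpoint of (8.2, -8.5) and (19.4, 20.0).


M = ((8.2+19.4)/2, ((-8.5)+20)/2)
= (13.8, 5.75)

(13.8, 5.75)


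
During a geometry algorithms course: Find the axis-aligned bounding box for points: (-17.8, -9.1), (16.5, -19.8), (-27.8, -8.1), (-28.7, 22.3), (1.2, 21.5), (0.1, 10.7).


x range: [-28.7, 16.5]
y range: [-19.8, 22.3]
Bounding box: (-28.7,-19.8) to (16.5,22.3)

(-28.7,-19.8) to (16.5,22.3)


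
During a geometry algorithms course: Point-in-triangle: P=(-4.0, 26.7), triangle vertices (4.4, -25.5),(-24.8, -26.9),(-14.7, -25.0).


Cross products: AB x AP = -1536, BC x BP = 501.84, CA x CP = 992.82
All same sign? no

No, outside


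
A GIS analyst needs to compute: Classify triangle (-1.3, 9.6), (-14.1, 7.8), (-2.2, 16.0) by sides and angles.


Side lengths squared: AB^2=167.08, BC^2=208.85, CA^2=41.77
Sorted: [41.77, 167.08, 208.85]
By sides: Scalene, By angles: Right

Scalene, Right


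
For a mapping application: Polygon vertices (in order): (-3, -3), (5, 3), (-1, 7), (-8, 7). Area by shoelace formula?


Shoelace sum: ((-3)*3 - 5*(-3)) + (5*7 - (-1)*3) + ((-1)*7 - (-8)*7) + ((-8)*(-3) - (-3)*7)
= 138
Area = |138|/2 = 69

69


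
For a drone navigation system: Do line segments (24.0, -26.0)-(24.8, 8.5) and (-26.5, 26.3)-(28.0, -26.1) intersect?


Cross products: d1=-204.15, d2=1718.02, d3=1784.09, d4=-138.08
d1*d2 < 0 and d3*d4 < 0? yes

Yes, they intersect


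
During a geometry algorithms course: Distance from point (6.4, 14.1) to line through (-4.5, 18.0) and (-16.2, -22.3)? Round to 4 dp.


|cross product| = 484.9
|line direction| = sqrt(1760.98) = 41.964
Distance = 484.9/sqrt(1760.98) = 11.5551

11.5551
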